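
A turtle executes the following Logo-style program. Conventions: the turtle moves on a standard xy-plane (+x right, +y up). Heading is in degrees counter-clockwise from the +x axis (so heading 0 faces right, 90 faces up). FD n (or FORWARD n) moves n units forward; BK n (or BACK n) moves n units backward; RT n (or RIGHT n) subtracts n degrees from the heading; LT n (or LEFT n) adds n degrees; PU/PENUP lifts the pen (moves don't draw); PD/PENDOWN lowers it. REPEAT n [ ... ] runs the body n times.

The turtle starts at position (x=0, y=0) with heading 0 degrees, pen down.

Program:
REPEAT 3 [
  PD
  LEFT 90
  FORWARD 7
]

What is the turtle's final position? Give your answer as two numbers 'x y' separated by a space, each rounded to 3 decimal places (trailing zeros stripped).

Executing turtle program step by step:
Start: pos=(0,0), heading=0, pen down
REPEAT 3 [
  -- iteration 1/3 --
  PD: pen down
  LT 90: heading 0 -> 90
  FD 7: (0,0) -> (0,7) [heading=90, draw]
  -- iteration 2/3 --
  PD: pen down
  LT 90: heading 90 -> 180
  FD 7: (0,7) -> (-7,7) [heading=180, draw]
  -- iteration 3/3 --
  PD: pen down
  LT 90: heading 180 -> 270
  FD 7: (-7,7) -> (-7,0) [heading=270, draw]
]
Final: pos=(-7,0), heading=270, 3 segment(s) drawn

Answer: -7 0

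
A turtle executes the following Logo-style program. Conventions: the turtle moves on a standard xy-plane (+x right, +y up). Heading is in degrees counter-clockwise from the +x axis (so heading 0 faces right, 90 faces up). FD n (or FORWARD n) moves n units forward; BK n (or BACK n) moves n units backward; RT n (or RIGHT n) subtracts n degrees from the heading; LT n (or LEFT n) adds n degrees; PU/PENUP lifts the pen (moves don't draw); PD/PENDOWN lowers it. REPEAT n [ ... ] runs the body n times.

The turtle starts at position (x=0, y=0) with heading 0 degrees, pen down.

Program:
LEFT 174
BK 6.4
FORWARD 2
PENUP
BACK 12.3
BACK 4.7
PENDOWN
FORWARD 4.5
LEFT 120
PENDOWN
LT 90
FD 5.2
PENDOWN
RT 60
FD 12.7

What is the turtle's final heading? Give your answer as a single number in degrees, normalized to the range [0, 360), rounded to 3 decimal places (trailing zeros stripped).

Executing turtle program step by step:
Start: pos=(0,0), heading=0, pen down
LT 174: heading 0 -> 174
BK 6.4: (0,0) -> (6.365,-0.669) [heading=174, draw]
FD 2: (6.365,-0.669) -> (4.376,-0.46) [heading=174, draw]
PU: pen up
BK 12.3: (4.376,-0.46) -> (16.609,-1.746) [heading=174, move]
BK 4.7: (16.609,-1.746) -> (21.283,-2.237) [heading=174, move]
PD: pen down
FD 4.5: (21.283,-2.237) -> (16.807,-1.767) [heading=174, draw]
LT 120: heading 174 -> 294
PD: pen down
LT 90: heading 294 -> 24
FD 5.2: (16.807,-1.767) -> (21.558,0.348) [heading=24, draw]
PD: pen down
RT 60: heading 24 -> 324
FD 12.7: (21.558,0.348) -> (31.832,-7.116) [heading=324, draw]
Final: pos=(31.832,-7.116), heading=324, 5 segment(s) drawn

Answer: 324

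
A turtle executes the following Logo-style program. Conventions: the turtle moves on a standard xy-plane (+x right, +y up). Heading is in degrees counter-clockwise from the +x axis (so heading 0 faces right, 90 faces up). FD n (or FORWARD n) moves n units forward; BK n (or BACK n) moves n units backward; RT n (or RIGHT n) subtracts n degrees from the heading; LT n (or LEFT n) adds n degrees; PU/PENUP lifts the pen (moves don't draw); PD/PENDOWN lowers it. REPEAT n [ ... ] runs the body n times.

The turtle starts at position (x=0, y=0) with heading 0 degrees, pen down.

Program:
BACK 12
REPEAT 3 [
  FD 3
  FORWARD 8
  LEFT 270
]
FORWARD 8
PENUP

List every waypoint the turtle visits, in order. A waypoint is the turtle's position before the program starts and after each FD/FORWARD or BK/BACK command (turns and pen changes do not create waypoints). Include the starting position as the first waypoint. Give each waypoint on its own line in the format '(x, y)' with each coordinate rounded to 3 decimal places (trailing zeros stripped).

Answer: (0, 0)
(-12, 0)
(-9, 0)
(-1, 0)
(-1, -3)
(-1, -11)
(-4, -11)
(-12, -11)
(-12, -3)

Derivation:
Executing turtle program step by step:
Start: pos=(0,0), heading=0, pen down
BK 12: (0,0) -> (-12,0) [heading=0, draw]
REPEAT 3 [
  -- iteration 1/3 --
  FD 3: (-12,0) -> (-9,0) [heading=0, draw]
  FD 8: (-9,0) -> (-1,0) [heading=0, draw]
  LT 270: heading 0 -> 270
  -- iteration 2/3 --
  FD 3: (-1,0) -> (-1,-3) [heading=270, draw]
  FD 8: (-1,-3) -> (-1,-11) [heading=270, draw]
  LT 270: heading 270 -> 180
  -- iteration 3/3 --
  FD 3: (-1,-11) -> (-4,-11) [heading=180, draw]
  FD 8: (-4,-11) -> (-12,-11) [heading=180, draw]
  LT 270: heading 180 -> 90
]
FD 8: (-12,-11) -> (-12,-3) [heading=90, draw]
PU: pen up
Final: pos=(-12,-3), heading=90, 8 segment(s) drawn
Waypoints (9 total):
(0, 0)
(-12, 0)
(-9, 0)
(-1, 0)
(-1, -3)
(-1, -11)
(-4, -11)
(-12, -11)
(-12, -3)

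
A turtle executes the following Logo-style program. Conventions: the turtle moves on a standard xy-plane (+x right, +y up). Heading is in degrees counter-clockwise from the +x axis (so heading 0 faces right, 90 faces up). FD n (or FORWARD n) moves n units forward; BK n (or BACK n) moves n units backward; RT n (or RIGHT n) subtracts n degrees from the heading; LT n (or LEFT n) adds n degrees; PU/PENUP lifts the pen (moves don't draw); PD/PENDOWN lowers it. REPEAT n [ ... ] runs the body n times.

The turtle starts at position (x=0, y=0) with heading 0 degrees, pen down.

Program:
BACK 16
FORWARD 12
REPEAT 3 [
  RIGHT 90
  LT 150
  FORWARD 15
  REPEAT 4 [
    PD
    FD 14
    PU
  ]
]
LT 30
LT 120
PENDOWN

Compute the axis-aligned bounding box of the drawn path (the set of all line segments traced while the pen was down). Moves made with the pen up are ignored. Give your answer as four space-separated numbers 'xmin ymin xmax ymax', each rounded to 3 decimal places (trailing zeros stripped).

Executing turtle program step by step:
Start: pos=(0,0), heading=0, pen down
BK 16: (0,0) -> (-16,0) [heading=0, draw]
FD 12: (-16,0) -> (-4,0) [heading=0, draw]
REPEAT 3 [
  -- iteration 1/3 --
  RT 90: heading 0 -> 270
  LT 150: heading 270 -> 60
  FD 15: (-4,0) -> (3.5,12.99) [heading=60, draw]
  REPEAT 4 [
    -- iteration 1/4 --
    PD: pen down
    FD 14: (3.5,12.99) -> (10.5,25.115) [heading=60, draw]
    PU: pen up
    -- iteration 2/4 --
    PD: pen down
    FD 14: (10.5,25.115) -> (17.5,37.239) [heading=60, draw]
    PU: pen up
    -- iteration 3/4 --
    PD: pen down
    FD 14: (17.5,37.239) -> (24.5,49.363) [heading=60, draw]
    PU: pen up
    -- iteration 4/4 --
    PD: pen down
    FD 14: (24.5,49.363) -> (31.5,61.488) [heading=60, draw]
    PU: pen up
  ]
  -- iteration 2/3 --
  RT 90: heading 60 -> 330
  LT 150: heading 330 -> 120
  FD 15: (31.5,61.488) -> (24,74.478) [heading=120, move]
  REPEAT 4 [
    -- iteration 1/4 --
    PD: pen down
    FD 14: (24,74.478) -> (17,86.603) [heading=120, draw]
    PU: pen up
    -- iteration 2/4 --
    PD: pen down
    FD 14: (17,86.603) -> (10,98.727) [heading=120, draw]
    PU: pen up
    -- iteration 3/4 --
    PD: pen down
    FD 14: (10,98.727) -> (3,110.851) [heading=120, draw]
    PU: pen up
    -- iteration 4/4 --
    PD: pen down
    FD 14: (3,110.851) -> (-4,122.976) [heading=120, draw]
    PU: pen up
  ]
  -- iteration 3/3 --
  RT 90: heading 120 -> 30
  LT 150: heading 30 -> 180
  FD 15: (-4,122.976) -> (-19,122.976) [heading=180, move]
  REPEAT 4 [
    -- iteration 1/4 --
    PD: pen down
    FD 14: (-19,122.976) -> (-33,122.976) [heading=180, draw]
    PU: pen up
    -- iteration 2/4 --
    PD: pen down
    FD 14: (-33,122.976) -> (-47,122.976) [heading=180, draw]
    PU: pen up
    -- iteration 3/4 --
    PD: pen down
    FD 14: (-47,122.976) -> (-61,122.976) [heading=180, draw]
    PU: pen up
    -- iteration 4/4 --
    PD: pen down
    FD 14: (-61,122.976) -> (-75,122.976) [heading=180, draw]
    PU: pen up
  ]
]
LT 30: heading 180 -> 210
LT 120: heading 210 -> 330
PD: pen down
Final: pos=(-75,122.976), heading=330, 15 segment(s) drawn

Segment endpoints: x in {-75, -61, -47, -33, -19, -16, -4, -4, 0, 3, 3.5, 10, 10.5, 17, 17.5, 24, 24.5, 31.5}, y in {0, 12.99, 25.115, 37.239, 49.363, 61.488, 74.478, 86.603, 98.727, 110.851, 122.976}
xmin=-75, ymin=0, xmax=31.5, ymax=122.976

Answer: -75 0 31.5 122.976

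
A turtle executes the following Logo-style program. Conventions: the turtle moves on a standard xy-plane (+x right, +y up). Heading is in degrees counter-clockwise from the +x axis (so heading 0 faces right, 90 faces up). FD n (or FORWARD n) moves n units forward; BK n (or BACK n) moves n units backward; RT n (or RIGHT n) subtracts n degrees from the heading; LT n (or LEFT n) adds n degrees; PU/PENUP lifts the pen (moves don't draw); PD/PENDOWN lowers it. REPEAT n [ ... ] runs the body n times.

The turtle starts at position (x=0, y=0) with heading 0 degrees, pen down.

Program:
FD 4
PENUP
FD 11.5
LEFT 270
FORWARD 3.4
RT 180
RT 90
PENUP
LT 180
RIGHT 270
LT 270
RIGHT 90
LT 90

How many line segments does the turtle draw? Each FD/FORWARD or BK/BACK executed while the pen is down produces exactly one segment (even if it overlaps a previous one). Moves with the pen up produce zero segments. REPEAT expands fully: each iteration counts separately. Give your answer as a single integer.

Executing turtle program step by step:
Start: pos=(0,0), heading=0, pen down
FD 4: (0,0) -> (4,0) [heading=0, draw]
PU: pen up
FD 11.5: (4,0) -> (15.5,0) [heading=0, move]
LT 270: heading 0 -> 270
FD 3.4: (15.5,0) -> (15.5,-3.4) [heading=270, move]
RT 180: heading 270 -> 90
RT 90: heading 90 -> 0
PU: pen up
LT 180: heading 0 -> 180
RT 270: heading 180 -> 270
LT 270: heading 270 -> 180
RT 90: heading 180 -> 90
LT 90: heading 90 -> 180
Final: pos=(15.5,-3.4), heading=180, 1 segment(s) drawn
Segments drawn: 1

Answer: 1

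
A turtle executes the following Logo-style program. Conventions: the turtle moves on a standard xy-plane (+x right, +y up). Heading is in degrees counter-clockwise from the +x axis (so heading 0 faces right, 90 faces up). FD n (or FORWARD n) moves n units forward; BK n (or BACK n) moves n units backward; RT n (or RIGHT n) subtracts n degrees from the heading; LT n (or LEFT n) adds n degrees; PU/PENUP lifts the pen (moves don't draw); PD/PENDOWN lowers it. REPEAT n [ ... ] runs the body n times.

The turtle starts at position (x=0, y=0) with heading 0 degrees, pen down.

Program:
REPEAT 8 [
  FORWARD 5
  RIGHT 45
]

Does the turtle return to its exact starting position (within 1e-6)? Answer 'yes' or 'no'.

Executing turtle program step by step:
Start: pos=(0,0), heading=0, pen down
REPEAT 8 [
  -- iteration 1/8 --
  FD 5: (0,0) -> (5,0) [heading=0, draw]
  RT 45: heading 0 -> 315
  -- iteration 2/8 --
  FD 5: (5,0) -> (8.536,-3.536) [heading=315, draw]
  RT 45: heading 315 -> 270
  -- iteration 3/8 --
  FD 5: (8.536,-3.536) -> (8.536,-8.536) [heading=270, draw]
  RT 45: heading 270 -> 225
  -- iteration 4/8 --
  FD 5: (8.536,-8.536) -> (5,-12.071) [heading=225, draw]
  RT 45: heading 225 -> 180
  -- iteration 5/8 --
  FD 5: (5,-12.071) -> (0,-12.071) [heading=180, draw]
  RT 45: heading 180 -> 135
  -- iteration 6/8 --
  FD 5: (0,-12.071) -> (-3.536,-8.536) [heading=135, draw]
  RT 45: heading 135 -> 90
  -- iteration 7/8 --
  FD 5: (-3.536,-8.536) -> (-3.536,-3.536) [heading=90, draw]
  RT 45: heading 90 -> 45
  -- iteration 8/8 --
  FD 5: (-3.536,-3.536) -> (0,0) [heading=45, draw]
  RT 45: heading 45 -> 0
]
Final: pos=(0,0), heading=0, 8 segment(s) drawn

Start position: (0, 0)
Final position: (0, 0)
Distance = 0; < 1e-6 -> CLOSED

Answer: yes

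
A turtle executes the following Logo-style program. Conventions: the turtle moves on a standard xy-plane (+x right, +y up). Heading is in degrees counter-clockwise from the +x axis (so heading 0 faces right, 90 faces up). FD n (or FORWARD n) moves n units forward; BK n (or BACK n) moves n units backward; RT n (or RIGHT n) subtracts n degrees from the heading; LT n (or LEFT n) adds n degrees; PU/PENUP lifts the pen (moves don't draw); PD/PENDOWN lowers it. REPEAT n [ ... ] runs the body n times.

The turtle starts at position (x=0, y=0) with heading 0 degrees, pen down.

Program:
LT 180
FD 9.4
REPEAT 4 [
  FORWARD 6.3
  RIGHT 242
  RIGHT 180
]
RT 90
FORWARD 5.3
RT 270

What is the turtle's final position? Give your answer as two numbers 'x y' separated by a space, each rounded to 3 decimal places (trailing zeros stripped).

Answer: -13.783 8.142

Derivation:
Executing turtle program step by step:
Start: pos=(0,0), heading=0, pen down
LT 180: heading 0 -> 180
FD 9.4: (0,0) -> (-9.4,0) [heading=180, draw]
REPEAT 4 [
  -- iteration 1/4 --
  FD 6.3: (-9.4,0) -> (-15.7,0) [heading=180, draw]
  RT 242: heading 180 -> 298
  RT 180: heading 298 -> 118
  -- iteration 2/4 --
  FD 6.3: (-15.7,0) -> (-18.658,5.563) [heading=118, draw]
  RT 242: heading 118 -> 236
  RT 180: heading 236 -> 56
  -- iteration 3/4 --
  FD 6.3: (-18.658,5.563) -> (-15.135,10.786) [heading=56, draw]
  RT 242: heading 56 -> 174
  RT 180: heading 174 -> 354
  -- iteration 4/4 --
  FD 6.3: (-15.135,10.786) -> (-8.869,10.127) [heading=354, draw]
  RT 242: heading 354 -> 112
  RT 180: heading 112 -> 292
]
RT 90: heading 292 -> 202
FD 5.3: (-8.869,10.127) -> (-13.783,8.142) [heading=202, draw]
RT 270: heading 202 -> 292
Final: pos=(-13.783,8.142), heading=292, 6 segment(s) drawn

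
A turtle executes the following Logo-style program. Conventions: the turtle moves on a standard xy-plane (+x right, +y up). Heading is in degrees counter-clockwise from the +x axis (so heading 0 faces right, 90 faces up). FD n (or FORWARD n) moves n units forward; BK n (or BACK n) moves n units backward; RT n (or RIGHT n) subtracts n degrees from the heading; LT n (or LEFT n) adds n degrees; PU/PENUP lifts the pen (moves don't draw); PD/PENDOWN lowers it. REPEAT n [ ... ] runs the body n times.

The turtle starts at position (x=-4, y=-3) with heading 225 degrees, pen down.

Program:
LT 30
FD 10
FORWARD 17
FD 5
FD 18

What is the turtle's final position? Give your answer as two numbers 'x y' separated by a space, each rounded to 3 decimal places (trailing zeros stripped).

Executing turtle program step by step:
Start: pos=(-4,-3), heading=225, pen down
LT 30: heading 225 -> 255
FD 10: (-4,-3) -> (-6.588,-12.659) [heading=255, draw]
FD 17: (-6.588,-12.659) -> (-10.988,-29.08) [heading=255, draw]
FD 5: (-10.988,-29.08) -> (-12.282,-33.91) [heading=255, draw]
FD 18: (-12.282,-33.91) -> (-16.941,-51.296) [heading=255, draw]
Final: pos=(-16.941,-51.296), heading=255, 4 segment(s) drawn

Answer: -16.941 -51.296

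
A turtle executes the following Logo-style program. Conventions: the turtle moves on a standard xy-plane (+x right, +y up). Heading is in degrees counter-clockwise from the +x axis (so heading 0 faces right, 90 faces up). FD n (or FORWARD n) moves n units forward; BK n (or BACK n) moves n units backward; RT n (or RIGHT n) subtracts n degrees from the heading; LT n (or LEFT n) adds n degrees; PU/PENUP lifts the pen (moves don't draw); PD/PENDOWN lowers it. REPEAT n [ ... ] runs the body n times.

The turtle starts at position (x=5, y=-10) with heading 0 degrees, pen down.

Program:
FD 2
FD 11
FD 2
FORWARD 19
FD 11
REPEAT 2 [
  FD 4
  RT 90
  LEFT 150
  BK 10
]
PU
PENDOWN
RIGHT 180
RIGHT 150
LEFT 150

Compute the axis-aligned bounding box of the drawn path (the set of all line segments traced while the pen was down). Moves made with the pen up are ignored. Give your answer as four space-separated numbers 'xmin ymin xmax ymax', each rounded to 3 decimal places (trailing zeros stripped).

Answer: 5 -23.856 56 -10

Derivation:
Executing turtle program step by step:
Start: pos=(5,-10), heading=0, pen down
FD 2: (5,-10) -> (7,-10) [heading=0, draw]
FD 11: (7,-10) -> (18,-10) [heading=0, draw]
FD 2: (18,-10) -> (20,-10) [heading=0, draw]
FD 19: (20,-10) -> (39,-10) [heading=0, draw]
FD 11: (39,-10) -> (50,-10) [heading=0, draw]
REPEAT 2 [
  -- iteration 1/2 --
  FD 4: (50,-10) -> (54,-10) [heading=0, draw]
  RT 90: heading 0 -> 270
  LT 150: heading 270 -> 60
  BK 10: (54,-10) -> (49,-18.66) [heading=60, draw]
  -- iteration 2/2 --
  FD 4: (49,-18.66) -> (51,-15.196) [heading=60, draw]
  RT 90: heading 60 -> 330
  LT 150: heading 330 -> 120
  BK 10: (51,-15.196) -> (56,-23.856) [heading=120, draw]
]
PU: pen up
PD: pen down
RT 180: heading 120 -> 300
RT 150: heading 300 -> 150
LT 150: heading 150 -> 300
Final: pos=(56,-23.856), heading=300, 9 segment(s) drawn

Segment endpoints: x in {5, 7, 18, 20, 39, 49, 50, 51, 54, 56}, y in {-23.856, -18.66, -15.196, -10}
xmin=5, ymin=-23.856, xmax=56, ymax=-10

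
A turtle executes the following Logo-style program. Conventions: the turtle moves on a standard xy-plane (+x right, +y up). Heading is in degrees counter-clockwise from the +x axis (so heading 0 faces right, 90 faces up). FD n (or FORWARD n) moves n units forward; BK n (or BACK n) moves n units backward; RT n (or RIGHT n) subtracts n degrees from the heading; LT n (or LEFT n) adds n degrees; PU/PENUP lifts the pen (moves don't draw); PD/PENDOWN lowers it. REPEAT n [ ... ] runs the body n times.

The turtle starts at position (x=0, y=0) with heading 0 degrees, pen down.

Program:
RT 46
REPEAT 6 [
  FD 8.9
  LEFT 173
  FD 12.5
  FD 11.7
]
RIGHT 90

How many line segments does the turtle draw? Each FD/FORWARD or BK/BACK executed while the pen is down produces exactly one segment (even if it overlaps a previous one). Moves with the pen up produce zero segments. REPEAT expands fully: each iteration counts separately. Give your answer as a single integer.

Executing turtle program step by step:
Start: pos=(0,0), heading=0, pen down
RT 46: heading 0 -> 314
REPEAT 6 [
  -- iteration 1/6 --
  FD 8.9: (0,0) -> (6.182,-6.402) [heading=314, draw]
  LT 173: heading 314 -> 127
  FD 12.5: (6.182,-6.402) -> (-1.34,3.581) [heading=127, draw]
  FD 11.7: (-1.34,3.581) -> (-8.381,12.925) [heading=127, draw]
  -- iteration 2/6 --
  FD 8.9: (-8.381,12.925) -> (-13.738,20.033) [heading=127, draw]
  LT 173: heading 127 -> 300
  FD 12.5: (-13.738,20.033) -> (-7.488,9.207) [heading=300, draw]
  FD 11.7: (-7.488,9.207) -> (-1.638,-0.925) [heading=300, draw]
  -- iteration 3/6 --
  FD 8.9: (-1.638,-0.925) -> (2.812,-8.633) [heading=300, draw]
  LT 173: heading 300 -> 113
  FD 12.5: (2.812,-8.633) -> (-2.072,2.874) [heading=113, draw]
  FD 11.7: (-2.072,2.874) -> (-6.643,13.643) [heading=113, draw]
  -- iteration 4/6 --
  FD 8.9: (-6.643,13.643) -> (-10.121,21.836) [heading=113, draw]
  LT 173: heading 113 -> 286
  FD 12.5: (-10.121,21.836) -> (-6.675,9.82) [heading=286, draw]
  FD 11.7: (-6.675,9.82) -> (-3.45,-1.427) [heading=286, draw]
  -- iteration 5/6 --
  FD 8.9: (-3.45,-1.427) -> (-0.997,-9.982) [heading=286, draw]
  LT 173: heading 286 -> 99
  FD 12.5: (-0.997,-9.982) -> (-2.953,2.364) [heading=99, draw]
  FD 11.7: (-2.953,2.364) -> (-4.783,13.92) [heading=99, draw]
  -- iteration 6/6 --
  FD 8.9: (-4.783,13.92) -> (-6.175,22.711) [heading=99, draw]
  LT 173: heading 99 -> 272
  FD 12.5: (-6.175,22.711) -> (-5.739,10.218) [heading=272, draw]
  FD 11.7: (-5.739,10.218) -> (-5.331,-1.475) [heading=272, draw]
]
RT 90: heading 272 -> 182
Final: pos=(-5.331,-1.475), heading=182, 18 segment(s) drawn
Segments drawn: 18

Answer: 18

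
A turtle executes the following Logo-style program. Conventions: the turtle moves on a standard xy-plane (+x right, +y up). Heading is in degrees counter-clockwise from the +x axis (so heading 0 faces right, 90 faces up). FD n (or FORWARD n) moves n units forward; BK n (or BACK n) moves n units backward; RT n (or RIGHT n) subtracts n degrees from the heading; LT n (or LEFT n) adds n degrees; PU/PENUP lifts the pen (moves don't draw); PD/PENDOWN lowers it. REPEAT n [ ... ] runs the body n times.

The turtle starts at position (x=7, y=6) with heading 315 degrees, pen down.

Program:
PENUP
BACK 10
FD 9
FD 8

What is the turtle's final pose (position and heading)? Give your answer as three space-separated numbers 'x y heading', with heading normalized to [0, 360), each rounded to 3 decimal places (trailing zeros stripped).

Executing turtle program step by step:
Start: pos=(7,6), heading=315, pen down
PU: pen up
BK 10: (7,6) -> (-0.071,13.071) [heading=315, move]
FD 9: (-0.071,13.071) -> (6.293,6.707) [heading=315, move]
FD 8: (6.293,6.707) -> (11.95,1.05) [heading=315, move]
Final: pos=(11.95,1.05), heading=315, 0 segment(s) drawn

Answer: 11.95 1.05 315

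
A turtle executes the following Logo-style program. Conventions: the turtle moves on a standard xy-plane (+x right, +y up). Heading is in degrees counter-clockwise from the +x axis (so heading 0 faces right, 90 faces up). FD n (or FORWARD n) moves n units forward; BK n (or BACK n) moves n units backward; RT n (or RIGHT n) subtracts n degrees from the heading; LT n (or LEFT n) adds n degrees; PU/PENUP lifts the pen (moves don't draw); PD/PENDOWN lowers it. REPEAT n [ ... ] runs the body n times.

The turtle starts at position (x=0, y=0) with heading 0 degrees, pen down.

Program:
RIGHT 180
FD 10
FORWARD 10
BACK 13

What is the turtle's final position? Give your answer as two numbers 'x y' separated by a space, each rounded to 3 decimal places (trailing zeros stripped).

Answer: -7 0

Derivation:
Executing turtle program step by step:
Start: pos=(0,0), heading=0, pen down
RT 180: heading 0 -> 180
FD 10: (0,0) -> (-10,0) [heading=180, draw]
FD 10: (-10,0) -> (-20,0) [heading=180, draw]
BK 13: (-20,0) -> (-7,0) [heading=180, draw]
Final: pos=(-7,0), heading=180, 3 segment(s) drawn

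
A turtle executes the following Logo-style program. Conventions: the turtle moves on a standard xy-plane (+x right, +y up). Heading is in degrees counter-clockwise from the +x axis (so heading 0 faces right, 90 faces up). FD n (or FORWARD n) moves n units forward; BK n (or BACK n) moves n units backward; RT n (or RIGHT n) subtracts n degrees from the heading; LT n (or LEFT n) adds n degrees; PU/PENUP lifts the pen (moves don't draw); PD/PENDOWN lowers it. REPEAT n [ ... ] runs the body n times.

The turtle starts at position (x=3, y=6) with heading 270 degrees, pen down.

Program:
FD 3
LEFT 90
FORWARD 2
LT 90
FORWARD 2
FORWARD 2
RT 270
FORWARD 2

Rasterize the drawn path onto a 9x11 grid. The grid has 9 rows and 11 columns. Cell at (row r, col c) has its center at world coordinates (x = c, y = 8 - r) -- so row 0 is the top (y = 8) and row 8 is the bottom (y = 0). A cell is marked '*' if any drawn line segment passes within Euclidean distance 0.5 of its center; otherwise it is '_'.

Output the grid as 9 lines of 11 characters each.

Segment 0: (3,6) -> (3,3)
Segment 1: (3,3) -> (5,3)
Segment 2: (5,3) -> (5,5)
Segment 3: (5,5) -> (5,7)
Segment 4: (5,7) -> (3,7)

Answer: ___________
___***_____
___*_*_____
___*_*_____
___*_*_____
___***_____
___________
___________
___________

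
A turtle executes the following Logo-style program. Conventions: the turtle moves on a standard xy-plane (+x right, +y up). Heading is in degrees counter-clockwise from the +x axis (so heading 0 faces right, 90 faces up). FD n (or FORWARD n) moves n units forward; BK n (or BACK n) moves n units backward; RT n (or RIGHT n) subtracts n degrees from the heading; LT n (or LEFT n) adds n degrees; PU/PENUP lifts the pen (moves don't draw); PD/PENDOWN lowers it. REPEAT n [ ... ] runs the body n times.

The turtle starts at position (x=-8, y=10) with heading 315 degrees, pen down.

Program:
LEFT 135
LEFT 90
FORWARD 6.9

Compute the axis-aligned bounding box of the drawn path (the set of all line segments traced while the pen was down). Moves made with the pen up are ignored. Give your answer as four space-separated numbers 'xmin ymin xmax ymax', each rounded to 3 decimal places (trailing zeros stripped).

Executing turtle program step by step:
Start: pos=(-8,10), heading=315, pen down
LT 135: heading 315 -> 90
LT 90: heading 90 -> 180
FD 6.9: (-8,10) -> (-14.9,10) [heading=180, draw]
Final: pos=(-14.9,10), heading=180, 1 segment(s) drawn

Segment endpoints: x in {-14.9, -8}, y in {10, 10}
xmin=-14.9, ymin=10, xmax=-8, ymax=10

Answer: -14.9 10 -8 10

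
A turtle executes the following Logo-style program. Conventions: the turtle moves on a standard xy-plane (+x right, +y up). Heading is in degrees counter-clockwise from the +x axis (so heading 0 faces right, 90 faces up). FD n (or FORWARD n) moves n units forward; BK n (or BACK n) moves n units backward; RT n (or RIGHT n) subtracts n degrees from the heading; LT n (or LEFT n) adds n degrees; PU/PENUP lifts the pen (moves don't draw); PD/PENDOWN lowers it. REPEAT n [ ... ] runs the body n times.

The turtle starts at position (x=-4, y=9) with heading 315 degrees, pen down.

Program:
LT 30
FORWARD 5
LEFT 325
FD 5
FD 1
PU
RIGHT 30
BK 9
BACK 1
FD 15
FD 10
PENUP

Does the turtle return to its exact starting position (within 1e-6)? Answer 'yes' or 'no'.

Executing turtle program step by step:
Start: pos=(-4,9), heading=315, pen down
LT 30: heading 315 -> 345
FD 5: (-4,9) -> (0.83,7.706) [heading=345, draw]
LT 325: heading 345 -> 310
FD 5: (0.83,7.706) -> (4.044,3.876) [heading=310, draw]
FD 1: (4.044,3.876) -> (4.686,3.11) [heading=310, draw]
PU: pen up
RT 30: heading 310 -> 280
BK 9: (4.686,3.11) -> (3.124,11.973) [heading=280, move]
BK 1: (3.124,11.973) -> (2.95,12.958) [heading=280, move]
FD 15: (2.95,12.958) -> (5.555,-1.814) [heading=280, move]
FD 10: (5.555,-1.814) -> (7.291,-11.662) [heading=280, move]
PU: pen up
Final: pos=(7.291,-11.662), heading=280, 3 segment(s) drawn

Start position: (-4, 9)
Final position: (7.291, -11.662)
Distance = 23.546; >= 1e-6 -> NOT closed

Answer: no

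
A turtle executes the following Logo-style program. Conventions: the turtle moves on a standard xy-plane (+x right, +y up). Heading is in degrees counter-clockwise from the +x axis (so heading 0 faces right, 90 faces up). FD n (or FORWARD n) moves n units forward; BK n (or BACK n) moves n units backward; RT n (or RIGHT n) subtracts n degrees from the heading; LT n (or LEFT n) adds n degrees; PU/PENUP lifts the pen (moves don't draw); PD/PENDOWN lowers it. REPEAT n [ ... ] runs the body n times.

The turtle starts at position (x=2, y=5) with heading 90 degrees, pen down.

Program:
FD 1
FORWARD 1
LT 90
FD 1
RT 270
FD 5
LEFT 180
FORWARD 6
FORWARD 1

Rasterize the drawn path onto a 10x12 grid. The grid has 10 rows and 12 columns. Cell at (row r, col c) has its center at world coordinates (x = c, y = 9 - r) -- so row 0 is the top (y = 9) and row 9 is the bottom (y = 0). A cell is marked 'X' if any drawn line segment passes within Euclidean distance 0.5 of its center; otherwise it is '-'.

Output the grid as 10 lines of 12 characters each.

Answer: -X----------
-X----------
-XX---------
-XX---------
-XX---------
-X----------
-X----------
-X----------
------------
------------

Derivation:
Segment 0: (2,5) -> (2,6)
Segment 1: (2,6) -> (2,7)
Segment 2: (2,7) -> (1,7)
Segment 3: (1,7) -> (1,2)
Segment 4: (1,2) -> (1,8)
Segment 5: (1,8) -> (1,9)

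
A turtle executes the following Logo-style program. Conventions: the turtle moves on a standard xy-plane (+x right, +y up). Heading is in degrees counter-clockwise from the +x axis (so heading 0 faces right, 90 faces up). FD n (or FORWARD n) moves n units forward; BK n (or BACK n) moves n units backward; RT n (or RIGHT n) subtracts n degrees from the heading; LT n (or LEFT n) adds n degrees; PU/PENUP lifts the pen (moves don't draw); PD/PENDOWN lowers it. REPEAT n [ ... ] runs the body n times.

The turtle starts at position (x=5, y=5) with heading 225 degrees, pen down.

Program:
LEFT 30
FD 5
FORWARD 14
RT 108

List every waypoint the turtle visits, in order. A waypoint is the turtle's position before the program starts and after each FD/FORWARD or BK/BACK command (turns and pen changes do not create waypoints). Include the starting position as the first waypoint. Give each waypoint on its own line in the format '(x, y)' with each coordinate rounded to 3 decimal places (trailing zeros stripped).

Answer: (5, 5)
(3.706, 0.17)
(0.082, -13.353)

Derivation:
Executing turtle program step by step:
Start: pos=(5,5), heading=225, pen down
LT 30: heading 225 -> 255
FD 5: (5,5) -> (3.706,0.17) [heading=255, draw]
FD 14: (3.706,0.17) -> (0.082,-13.353) [heading=255, draw]
RT 108: heading 255 -> 147
Final: pos=(0.082,-13.353), heading=147, 2 segment(s) drawn
Waypoints (3 total):
(5, 5)
(3.706, 0.17)
(0.082, -13.353)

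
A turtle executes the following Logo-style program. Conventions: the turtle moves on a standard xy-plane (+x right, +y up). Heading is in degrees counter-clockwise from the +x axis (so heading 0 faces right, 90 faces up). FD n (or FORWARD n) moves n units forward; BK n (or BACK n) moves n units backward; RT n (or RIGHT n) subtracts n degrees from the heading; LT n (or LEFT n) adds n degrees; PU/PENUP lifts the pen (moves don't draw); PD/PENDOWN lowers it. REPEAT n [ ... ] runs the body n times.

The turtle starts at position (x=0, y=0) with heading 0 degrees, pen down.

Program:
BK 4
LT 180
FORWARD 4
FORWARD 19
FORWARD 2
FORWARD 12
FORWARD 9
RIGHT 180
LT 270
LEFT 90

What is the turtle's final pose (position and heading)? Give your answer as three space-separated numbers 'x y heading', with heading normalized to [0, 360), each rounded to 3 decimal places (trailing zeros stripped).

Executing turtle program step by step:
Start: pos=(0,0), heading=0, pen down
BK 4: (0,0) -> (-4,0) [heading=0, draw]
LT 180: heading 0 -> 180
FD 4: (-4,0) -> (-8,0) [heading=180, draw]
FD 19: (-8,0) -> (-27,0) [heading=180, draw]
FD 2: (-27,0) -> (-29,0) [heading=180, draw]
FD 12: (-29,0) -> (-41,0) [heading=180, draw]
FD 9: (-41,0) -> (-50,0) [heading=180, draw]
RT 180: heading 180 -> 0
LT 270: heading 0 -> 270
LT 90: heading 270 -> 0
Final: pos=(-50,0), heading=0, 6 segment(s) drawn

Answer: -50 0 0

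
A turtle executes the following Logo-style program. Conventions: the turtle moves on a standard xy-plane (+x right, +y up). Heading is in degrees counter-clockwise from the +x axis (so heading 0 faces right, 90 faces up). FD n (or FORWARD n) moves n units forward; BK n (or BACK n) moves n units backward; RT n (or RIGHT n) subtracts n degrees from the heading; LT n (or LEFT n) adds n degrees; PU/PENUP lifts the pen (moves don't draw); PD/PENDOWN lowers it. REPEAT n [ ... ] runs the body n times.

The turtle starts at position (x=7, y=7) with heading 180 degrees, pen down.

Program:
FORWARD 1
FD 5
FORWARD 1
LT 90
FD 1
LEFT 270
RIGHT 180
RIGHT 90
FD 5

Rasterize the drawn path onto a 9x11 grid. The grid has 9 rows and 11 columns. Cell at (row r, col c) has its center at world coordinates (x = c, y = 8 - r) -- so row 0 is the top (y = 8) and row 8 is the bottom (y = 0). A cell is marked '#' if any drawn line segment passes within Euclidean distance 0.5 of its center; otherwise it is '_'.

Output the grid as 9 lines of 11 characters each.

Segment 0: (7,7) -> (6,7)
Segment 1: (6,7) -> (1,7)
Segment 2: (1,7) -> (0,7)
Segment 3: (0,7) -> (-0,6)
Segment 4: (-0,6) -> (-0,1)

Answer: ___________
########___
#__________
#__________
#__________
#__________
#__________
#__________
___________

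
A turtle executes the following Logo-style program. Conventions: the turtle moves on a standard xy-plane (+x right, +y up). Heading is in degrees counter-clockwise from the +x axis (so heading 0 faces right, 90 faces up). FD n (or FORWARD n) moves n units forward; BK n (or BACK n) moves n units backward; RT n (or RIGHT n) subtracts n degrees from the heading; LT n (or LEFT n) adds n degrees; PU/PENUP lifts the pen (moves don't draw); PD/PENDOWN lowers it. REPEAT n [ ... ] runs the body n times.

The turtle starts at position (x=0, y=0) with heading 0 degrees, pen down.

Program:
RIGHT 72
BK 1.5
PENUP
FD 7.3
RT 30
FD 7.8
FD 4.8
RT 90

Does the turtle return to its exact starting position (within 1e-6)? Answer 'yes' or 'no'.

Answer: no

Derivation:
Executing turtle program step by step:
Start: pos=(0,0), heading=0, pen down
RT 72: heading 0 -> 288
BK 1.5: (0,0) -> (-0.464,1.427) [heading=288, draw]
PU: pen up
FD 7.3: (-0.464,1.427) -> (1.792,-5.516) [heading=288, move]
RT 30: heading 288 -> 258
FD 7.8: (1.792,-5.516) -> (0.171,-13.146) [heading=258, move]
FD 4.8: (0.171,-13.146) -> (-0.827,-17.841) [heading=258, move]
RT 90: heading 258 -> 168
Final: pos=(-0.827,-17.841), heading=168, 1 segment(s) drawn

Start position: (0, 0)
Final position: (-0.827, -17.841)
Distance = 17.86; >= 1e-6 -> NOT closed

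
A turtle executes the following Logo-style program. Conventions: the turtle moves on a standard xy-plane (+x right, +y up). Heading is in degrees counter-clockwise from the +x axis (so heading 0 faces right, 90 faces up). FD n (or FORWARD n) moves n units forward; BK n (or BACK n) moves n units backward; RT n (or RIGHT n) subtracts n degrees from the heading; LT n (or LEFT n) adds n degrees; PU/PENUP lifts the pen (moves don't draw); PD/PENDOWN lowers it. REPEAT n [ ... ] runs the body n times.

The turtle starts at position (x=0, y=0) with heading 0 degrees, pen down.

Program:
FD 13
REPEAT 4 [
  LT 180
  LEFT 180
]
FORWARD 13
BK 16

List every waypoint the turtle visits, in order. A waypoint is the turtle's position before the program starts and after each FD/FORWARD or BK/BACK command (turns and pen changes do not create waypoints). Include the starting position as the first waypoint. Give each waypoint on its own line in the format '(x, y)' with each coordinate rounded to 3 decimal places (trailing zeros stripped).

Answer: (0, 0)
(13, 0)
(26, 0)
(10, 0)

Derivation:
Executing turtle program step by step:
Start: pos=(0,0), heading=0, pen down
FD 13: (0,0) -> (13,0) [heading=0, draw]
REPEAT 4 [
  -- iteration 1/4 --
  LT 180: heading 0 -> 180
  LT 180: heading 180 -> 0
  -- iteration 2/4 --
  LT 180: heading 0 -> 180
  LT 180: heading 180 -> 0
  -- iteration 3/4 --
  LT 180: heading 0 -> 180
  LT 180: heading 180 -> 0
  -- iteration 4/4 --
  LT 180: heading 0 -> 180
  LT 180: heading 180 -> 0
]
FD 13: (13,0) -> (26,0) [heading=0, draw]
BK 16: (26,0) -> (10,0) [heading=0, draw]
Final: pos=(10,0), heading=0, 3 segment(s) drawn
Waypoints (4 total):
(0, 0)
(13, 0)
(26, 0)
(10, 0)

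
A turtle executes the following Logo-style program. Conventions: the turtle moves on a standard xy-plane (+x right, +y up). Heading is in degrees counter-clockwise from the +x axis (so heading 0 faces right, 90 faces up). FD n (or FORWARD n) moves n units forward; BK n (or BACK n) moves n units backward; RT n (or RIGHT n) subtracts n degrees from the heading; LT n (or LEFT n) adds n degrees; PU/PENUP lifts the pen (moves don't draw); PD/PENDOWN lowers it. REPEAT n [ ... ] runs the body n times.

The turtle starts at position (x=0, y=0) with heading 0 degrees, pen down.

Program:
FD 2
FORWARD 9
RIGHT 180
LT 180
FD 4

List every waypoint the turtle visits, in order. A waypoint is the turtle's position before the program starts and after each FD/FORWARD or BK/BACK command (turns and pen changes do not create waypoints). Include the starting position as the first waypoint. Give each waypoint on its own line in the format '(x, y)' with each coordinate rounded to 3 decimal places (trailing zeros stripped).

Executing turtle program step by step:
Start: pos=(0,0), heading=0, pen down
FD 2: (0,0) -> (2,0) [heading=0, draw]
FD 9: (2,0) -> (11,0) [heading=0, draw]
RT 180: heading 0 -> 180
LT 180: heading 180 -> 0
FD 4: (11,0) -> (15,0) [heading=0, draw]
Final: pos=(15,0), heading=0, 3 segment(s) drawn
Waypoints (4 total):
(0, 0)
(2, 0)
(11, 0)
(15, 0)

Answer: (0, 0)
(2, 0)
(11, 0)
(15, 0)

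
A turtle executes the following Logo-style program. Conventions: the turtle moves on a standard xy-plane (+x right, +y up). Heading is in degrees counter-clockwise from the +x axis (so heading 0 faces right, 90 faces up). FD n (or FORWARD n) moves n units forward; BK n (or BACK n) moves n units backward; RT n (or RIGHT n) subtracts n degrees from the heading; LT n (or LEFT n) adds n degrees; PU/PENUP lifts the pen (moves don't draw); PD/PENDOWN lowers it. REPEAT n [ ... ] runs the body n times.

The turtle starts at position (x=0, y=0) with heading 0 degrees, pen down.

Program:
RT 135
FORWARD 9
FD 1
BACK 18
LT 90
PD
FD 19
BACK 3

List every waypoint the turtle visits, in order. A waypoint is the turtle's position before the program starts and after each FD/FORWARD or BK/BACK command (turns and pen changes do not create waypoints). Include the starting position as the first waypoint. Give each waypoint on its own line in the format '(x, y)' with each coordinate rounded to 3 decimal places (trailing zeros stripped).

Answer: (0, 0)
(-6.364, -6.364)
(-7.071, -7.071)
(5.657, 5.657)
(19.092, -7.778)
(16.971, -5.657)

Derivation:
Executing turtle program step by step:
Start: pos=(0,0), heading=0, pen down
RT 135: heading 0 -> 225
FD 9: (0,0) -> (-6.364,-6.364) [heading=225, draw]
FD 1: (-6.364,-6.364) -> (-7.071,-7.071) [heading=225, draw]
BK 18: (-7.071,-7.071) -> (5.657,5.657) [heading=225, draw]
LT 90: heading 225 -> 315
PD: pen down
FD 19: (5.657,5.657) -> (19.092,-7.778) [heading=315, draw]
BK 3: (19.092,-7.778) -> (16.971,-5.657) [heading=315, draw]
Final: pos=(16.971,-5.657), heading=315, 5 segment(s) drawn
Waypoints (6 total):
(0, 0)
(-6.364, -6.364)
(-7.071, -7.071)
(5.657, 5.657)
(19.092, -7.778)
(16.971, -5.657)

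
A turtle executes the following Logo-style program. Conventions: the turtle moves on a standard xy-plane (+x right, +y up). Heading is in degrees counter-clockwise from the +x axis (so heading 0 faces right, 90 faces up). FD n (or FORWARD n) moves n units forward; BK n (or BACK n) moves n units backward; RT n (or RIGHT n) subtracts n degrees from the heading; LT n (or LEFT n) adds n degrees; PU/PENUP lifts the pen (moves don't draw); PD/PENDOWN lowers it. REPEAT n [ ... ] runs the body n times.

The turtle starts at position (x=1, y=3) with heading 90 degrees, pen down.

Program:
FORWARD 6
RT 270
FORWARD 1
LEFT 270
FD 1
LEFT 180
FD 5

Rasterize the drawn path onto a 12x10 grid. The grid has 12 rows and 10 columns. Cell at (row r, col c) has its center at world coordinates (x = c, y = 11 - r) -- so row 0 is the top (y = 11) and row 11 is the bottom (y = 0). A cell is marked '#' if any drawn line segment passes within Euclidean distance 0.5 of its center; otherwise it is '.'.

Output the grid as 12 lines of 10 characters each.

Segment 0: (1,3) -> (1,9)
Segment 1: (1,9) -> (0,9)
Segment 2: (0,9) -> (0,10)
Segment 3: (0,10) -> (-0,5)

Answer: ..........
#.........
##........
##........
##........
##........
##........
.#........
.#........
..........
..........
..........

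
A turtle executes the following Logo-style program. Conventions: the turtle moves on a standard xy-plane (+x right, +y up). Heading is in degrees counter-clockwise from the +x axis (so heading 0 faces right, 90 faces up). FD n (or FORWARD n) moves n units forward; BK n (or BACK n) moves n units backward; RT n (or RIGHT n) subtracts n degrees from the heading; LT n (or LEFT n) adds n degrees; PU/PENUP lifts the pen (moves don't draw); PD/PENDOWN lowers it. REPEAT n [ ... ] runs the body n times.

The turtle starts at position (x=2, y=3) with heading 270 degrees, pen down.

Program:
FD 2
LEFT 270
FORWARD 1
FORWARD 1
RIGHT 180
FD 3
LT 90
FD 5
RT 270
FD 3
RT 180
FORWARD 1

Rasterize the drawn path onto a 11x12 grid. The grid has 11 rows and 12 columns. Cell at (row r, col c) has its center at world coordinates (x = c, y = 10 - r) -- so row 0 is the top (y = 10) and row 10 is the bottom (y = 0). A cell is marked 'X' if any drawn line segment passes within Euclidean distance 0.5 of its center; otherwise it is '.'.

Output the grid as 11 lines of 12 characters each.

Answer: ............
............
............
............
XXXX........
...X........
...X........
..XX........
..XX........
XXXX........
............

Derivation:
Segment 0: (2,3) -> (2,1)
Segment 1: (2,1) -> (1,1)
Segment 2: (1,1) -> (-0,1)
Segment 3: (-0,1) -> (3,1)
Segment 4: (3,1) -> (3,6)
Segment 5: (3,6) -> (0,6)
Segment 6: (0,6) -> (1,6)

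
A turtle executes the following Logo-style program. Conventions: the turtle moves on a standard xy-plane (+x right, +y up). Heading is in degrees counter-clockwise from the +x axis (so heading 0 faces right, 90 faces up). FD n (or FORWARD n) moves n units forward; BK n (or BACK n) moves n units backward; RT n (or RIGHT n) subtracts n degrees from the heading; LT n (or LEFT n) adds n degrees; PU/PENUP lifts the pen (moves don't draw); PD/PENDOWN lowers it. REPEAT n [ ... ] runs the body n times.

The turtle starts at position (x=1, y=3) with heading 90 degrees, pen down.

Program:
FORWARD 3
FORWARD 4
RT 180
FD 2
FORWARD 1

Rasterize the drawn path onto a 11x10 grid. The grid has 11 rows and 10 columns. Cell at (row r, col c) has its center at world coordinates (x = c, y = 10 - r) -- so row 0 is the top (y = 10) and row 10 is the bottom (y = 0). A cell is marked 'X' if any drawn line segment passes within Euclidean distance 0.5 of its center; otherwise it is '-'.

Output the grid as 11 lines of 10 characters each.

Segment 0: (1,3) -> (1,6)
Segment 1: (1,6) -> (1,10)
Segment 2: (1,10) -> (1,8)
Segment 3: (1,8) -> (1,7)

Answer: -X--------
-X--------
-X--------
-X--------
-X--------
-X--------
-X--------
-X--------
----------
----------
----------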